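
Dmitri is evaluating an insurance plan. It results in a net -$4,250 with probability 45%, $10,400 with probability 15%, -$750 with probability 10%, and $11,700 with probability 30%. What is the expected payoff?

$3,082.50

EV = 0.45 × (-4250) + 0.15 × 10400 + 0.1 × (-750) + 0.3 × 11700 = -1912.5 + 1560 − 75 + 3510 = 3082.5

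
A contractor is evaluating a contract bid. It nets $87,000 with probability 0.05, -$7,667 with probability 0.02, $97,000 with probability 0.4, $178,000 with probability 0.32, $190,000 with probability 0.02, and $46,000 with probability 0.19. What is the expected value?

$112,496.66

EV = 0.05 × 87000 + 0.02 × (-7667) + 0.4 × 97000 + 0.32 × 178000 + 0.02 × 190000 + 0.19 × 46000 = 4350 − 153.34 + 38800 + 56960 + 3800 + 8740 = 112496.66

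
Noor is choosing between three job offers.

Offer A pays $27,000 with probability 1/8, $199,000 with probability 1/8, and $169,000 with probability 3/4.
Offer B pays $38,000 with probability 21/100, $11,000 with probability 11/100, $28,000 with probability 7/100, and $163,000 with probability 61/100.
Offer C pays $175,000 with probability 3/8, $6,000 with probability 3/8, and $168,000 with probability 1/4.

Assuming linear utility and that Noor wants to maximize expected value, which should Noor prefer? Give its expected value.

Offer A ($155,000)

Offer A = 1/8 × 27000 + 1/8 × 199000 + 3/4 × 169000 = 3375 + 24875 + 126750 = 155000
Offer B = 21/100 × 38000 + 11/100 × 11000 + 7/100 × 28000 + 61/100 × 163000 = 7980 + 1210 + 1960 + 99430 = 110580
Offer C = 3/8 × 175000 + 3/8 × 6000 + 1/4 × 168000 = 65625 + 2250 + 42000 = 109875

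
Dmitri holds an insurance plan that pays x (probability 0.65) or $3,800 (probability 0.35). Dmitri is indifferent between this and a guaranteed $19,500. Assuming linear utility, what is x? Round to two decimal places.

0.65·x + 0.35·3800 = 19500
0.65·x = 19500 − 1330 = 18170
x = 18170 / 0.65 = 27953.8462

x = $27,953.85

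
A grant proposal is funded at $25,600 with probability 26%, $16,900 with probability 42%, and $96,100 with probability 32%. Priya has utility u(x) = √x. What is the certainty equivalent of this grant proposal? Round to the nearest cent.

E[u] = 0.26·√25600 + 0.42·√16900 + 0.32·√96100 = 0.26·160 + 0.42·130 + 0.32·310 = 195.4
CE = (195.4)² = 38181.16

$38,181.16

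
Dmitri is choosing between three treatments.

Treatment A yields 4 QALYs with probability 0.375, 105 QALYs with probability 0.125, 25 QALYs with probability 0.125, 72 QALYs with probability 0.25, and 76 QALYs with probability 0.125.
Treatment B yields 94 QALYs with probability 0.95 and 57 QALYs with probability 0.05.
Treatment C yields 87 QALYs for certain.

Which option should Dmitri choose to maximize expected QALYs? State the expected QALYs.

Treatment B (92.15 QALYs)

Treatment A = 0.375 × 4 + 0.125 × 105 + 0.125 × 25 + 0.25 × 72 + 0.125 × 76 = 1.5 + 13.125 + 3.125 + 18 + 9.5 = 45.25
Treatment B = 0.95 × 94 + 0.05 × 57 = 89.3 + 2.85 = 92.15
Treatment C: 87 (certain)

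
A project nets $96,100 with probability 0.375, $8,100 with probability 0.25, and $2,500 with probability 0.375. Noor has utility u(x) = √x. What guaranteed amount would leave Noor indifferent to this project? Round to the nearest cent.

E[u] = 0.375·√96100 + 0.25·√8100 + 0.375·√2500 = 0.375·310 + 0.25·90 + 0.375·50 = 157.5
CE = (157.5)² = 24806.25

$24,806.25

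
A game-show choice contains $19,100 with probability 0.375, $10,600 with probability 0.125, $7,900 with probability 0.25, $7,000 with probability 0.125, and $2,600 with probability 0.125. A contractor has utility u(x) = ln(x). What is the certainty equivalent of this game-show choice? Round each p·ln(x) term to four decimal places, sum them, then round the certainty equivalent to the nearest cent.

$9,782.99

E[u] = 0.375·ln(19100) + 0.125·ln(10600) + 0.25·ln(7900) + 0.125·ln(7000) + 0.125·ln(2600) = 3.6965 + 1.1586 + 2.2437 + 1.1067 + 0.9829 = 9.1884
CE = e^9.1884 ≈ 9782.99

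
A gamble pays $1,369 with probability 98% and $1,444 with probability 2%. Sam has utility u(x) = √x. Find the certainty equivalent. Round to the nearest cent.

$1,370.48

E[u] = 0.98·√1369 + 0.02·√1444 = 0.98·37 + 0.02·38 = 37.02
CE = (37.02)² = 1370.4804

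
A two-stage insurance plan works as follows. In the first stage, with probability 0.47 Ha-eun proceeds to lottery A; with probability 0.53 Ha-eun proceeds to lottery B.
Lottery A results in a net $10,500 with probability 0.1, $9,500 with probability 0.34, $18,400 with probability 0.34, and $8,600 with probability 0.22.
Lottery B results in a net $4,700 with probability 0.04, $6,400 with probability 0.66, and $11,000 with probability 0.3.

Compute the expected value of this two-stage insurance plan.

EV(A) = 0.1 × 10500 + 0.34 × 9500 + 0.34 × 18400 + 0.22 × 8600 = 1050 + 3230 + 6256 + 1892 = 12428
EV(B) = 0.04 × 4700 + 0.66 × 6400 + 0.3 × 11000 = 188 + 4224 + 3300 = 7712
Overall = 0.47 × 12428 + 0.53 × 7712 = 5841.16 + 4087.36 = 9928.52

$9,928.52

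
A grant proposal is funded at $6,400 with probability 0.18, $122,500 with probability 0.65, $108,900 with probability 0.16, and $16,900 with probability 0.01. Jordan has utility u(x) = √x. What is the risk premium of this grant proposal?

E[u] = 0.18·√6400 + 0.65·√122500 + 0.16·√108900 + 0.01·√16900 = 0.18·80 + 0.65·350 + 0.16·330 + 0.01·130 = 296
CE = (296)² = 87616
Risk premium = EV − CE = 98370 − 87616 = 10754

$10,754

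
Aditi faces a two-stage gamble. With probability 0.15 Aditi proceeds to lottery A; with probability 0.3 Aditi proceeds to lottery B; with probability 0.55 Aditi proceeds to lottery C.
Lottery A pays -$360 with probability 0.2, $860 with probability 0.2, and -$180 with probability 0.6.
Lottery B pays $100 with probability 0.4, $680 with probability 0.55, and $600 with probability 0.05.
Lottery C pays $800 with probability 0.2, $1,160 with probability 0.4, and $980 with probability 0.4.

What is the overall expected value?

EV(A) = 0.2 × (-360) + 0.2 × 860 + 0.6 × (-180) = -72 + 172 − 108 = -8
EV(B) = 0.4 × 100 + 0.55 × 680 + 0.05 × 600 = 40 + 374 + 30 = 444
EV(C) = 0.2 × 800 + 0.4 × 1160 + 0.4 × 980 = 160 + 464 + 392 = 1016
Overall = 0.15 × (-8) + 0.3 × 444 + 0.55 × 1016 = -1.2 + 133.2 + 558.8 = 690.8

$690.80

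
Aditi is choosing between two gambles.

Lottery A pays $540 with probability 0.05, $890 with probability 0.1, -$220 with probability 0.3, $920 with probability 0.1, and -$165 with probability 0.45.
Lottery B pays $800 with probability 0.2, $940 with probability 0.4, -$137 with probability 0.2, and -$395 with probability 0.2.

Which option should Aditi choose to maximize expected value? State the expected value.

Lottery A = 0.05 × 540 + 0.1 × 890 + 0.3 × (-220) + 0.1 × 920 + 0.45 × (-165) = 27 + 89 − 66 + 92 − 74.25 = 67.75
Lottery B = 0.2 × 800 + 0.4 × 940 + 0.2 × (-137) + 0.2 × (-395) = 160 + 376 − 27.4 − 79 = 429.6

Lottery B ($429.60)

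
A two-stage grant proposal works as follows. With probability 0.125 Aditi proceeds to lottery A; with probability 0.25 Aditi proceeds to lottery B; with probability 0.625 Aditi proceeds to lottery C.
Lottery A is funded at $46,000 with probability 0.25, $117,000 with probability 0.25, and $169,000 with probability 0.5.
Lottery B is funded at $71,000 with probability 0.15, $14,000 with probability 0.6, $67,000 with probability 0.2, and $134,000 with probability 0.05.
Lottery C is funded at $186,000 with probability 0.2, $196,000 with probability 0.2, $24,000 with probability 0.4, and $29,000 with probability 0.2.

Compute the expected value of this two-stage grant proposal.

$82,818.75

EV(A) = 0.25 × 46000 + 0.25 × 117000 + 0.5 × 169000 = 11500 + 29250 + 84500 = 125250
EV(B) = 0.15 × 71000 + 0.6 × 14000 + 0.2 × 67000 + 0.05 × 134000 = 10650 + 8400 + 13400 + 6700 = 39150
EV(C) = 0.2 × 186000 + 0.2 × 196000 + 0.4 × 24000 + 0.2 × 29000 = 37200 + 39200 + 9600 + 5800 = 91800
Overall = 0.125 × 125250 + 0.25 × 39150 + 0.625 × 91800 = 15656.25 + 9787.5 + 57375 = 82818.75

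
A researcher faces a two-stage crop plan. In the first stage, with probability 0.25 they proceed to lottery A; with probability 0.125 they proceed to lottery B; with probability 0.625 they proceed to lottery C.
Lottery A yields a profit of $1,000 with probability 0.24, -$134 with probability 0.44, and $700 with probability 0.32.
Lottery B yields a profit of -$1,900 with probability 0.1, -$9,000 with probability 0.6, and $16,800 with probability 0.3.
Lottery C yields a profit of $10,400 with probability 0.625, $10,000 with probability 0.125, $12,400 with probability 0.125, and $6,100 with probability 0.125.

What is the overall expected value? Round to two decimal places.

$6,321.57

EV(A) = 0.24 × 1000 + 0.44 × (-134) + 0.32 × 700 = 240 − 58.96 + 224 = 405.04
EV(B) = 0.1 × (-1900) + 0.6 × (-9000) + 0.3 × 16800 = -190 − 5400 + 5040 = -550
EV(C) = 0.625 × 10400 + 0.125 × 10000 + 0.125 × 12400 + 0.125 × 6100 = 6500 + 1250 + 1550 + 762.5 = 10062.5
Overall = 0.25 × 405.04 + 0.125 × (-550) + 0.625 × 10062.5 = 101.26 − 68.75 + 6289.0625 = 6321.5725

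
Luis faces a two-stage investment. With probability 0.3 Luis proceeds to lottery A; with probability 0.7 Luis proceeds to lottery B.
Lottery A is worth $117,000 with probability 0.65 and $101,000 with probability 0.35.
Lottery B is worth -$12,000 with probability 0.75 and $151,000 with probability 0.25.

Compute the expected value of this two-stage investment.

$53,545

EV(A) = 0.65 × 117000 + 0.35 × 101000 = 76050 + 35350 = 111400
EV(B) = 0.75 × (-12000) + 0.25 × 151000 = -9000 + 37750 = 28750
Overall = 0.3 × 111400 + 0.7 × 28750 = 33420 + 20125 = 53545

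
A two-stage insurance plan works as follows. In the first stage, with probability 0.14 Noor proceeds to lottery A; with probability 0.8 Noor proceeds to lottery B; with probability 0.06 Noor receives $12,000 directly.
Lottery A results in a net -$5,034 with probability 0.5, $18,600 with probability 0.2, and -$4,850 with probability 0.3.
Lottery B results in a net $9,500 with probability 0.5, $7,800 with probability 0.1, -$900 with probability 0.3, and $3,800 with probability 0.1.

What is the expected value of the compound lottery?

$5,196.72

EV(A) = 0.5 × (-5034) + 0.2 × 18600 + 0.3 × (-4850) = -2517 + 3720 − 1455 = -252
EV(B) = 0.5 × 9500 + 0.1 × 7800 + 0.3 × (-900) + 0.1 × 3800 = 4750 + 780 − 270 + 380 = 5640
Branch C: 12000 (certain)
Overall = 0.14 × (-252) + 0.8 × 5640 + 0.06 × 12000 = -35.28 + 4512 + 720 = 5196.72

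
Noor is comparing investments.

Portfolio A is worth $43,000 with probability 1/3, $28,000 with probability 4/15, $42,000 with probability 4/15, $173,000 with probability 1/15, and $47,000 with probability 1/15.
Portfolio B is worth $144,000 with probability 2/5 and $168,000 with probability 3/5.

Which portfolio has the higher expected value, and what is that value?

Portfolio B ($158,400)

Portfolio A = 1/3 × 43000 + 4/15 × 28000 + 4/15 × 42000 + 1/15 × 173000 + 1/15 × 47000 = 14333.3333 + 7466.6667 + 11200 + 11533.3333 + 3133.3333 = 47666.6667
Portfolio B = 2/5 × 144000 + 3/5 × 168000 = 57600 + 100800 = 158400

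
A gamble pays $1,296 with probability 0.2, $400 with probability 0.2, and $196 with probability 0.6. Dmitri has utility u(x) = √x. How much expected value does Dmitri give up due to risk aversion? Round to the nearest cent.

$72.64

E[u] = 0.2·√1296 + 0.2·√400 + 0.6·√196 = 0.2·36 + 0.2·20 + 0.6·14 = 19.6
CE = (19.6)² = 384.16
Risk premium = EV − CE = 456.8 − 384.16 = 72.64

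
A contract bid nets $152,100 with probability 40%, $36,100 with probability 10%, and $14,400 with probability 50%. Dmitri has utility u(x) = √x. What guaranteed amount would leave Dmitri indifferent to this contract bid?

E[u] = 0.4·√152100 + 0.1·√36100 + 0.5·√14400 = 0.4·390 + 0.1·190 + 0.5·120 = 235
CE = (235)² = 55225

$55,225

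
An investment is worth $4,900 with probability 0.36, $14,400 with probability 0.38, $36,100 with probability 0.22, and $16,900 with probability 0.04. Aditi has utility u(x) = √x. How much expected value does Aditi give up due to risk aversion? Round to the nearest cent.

$1,977.16

E[u] = 0.36·√4900 + 0.38·√14400 + 0.22·√36100 + 0.04·√16900 = 0.36·70 + 0.38·120 + 0.22·190 + 0.04·130 = 117.8
CE = (117.8)² = 13876.84
Risk premium = EV − CE = 15854 − 13876.84 = 1977.16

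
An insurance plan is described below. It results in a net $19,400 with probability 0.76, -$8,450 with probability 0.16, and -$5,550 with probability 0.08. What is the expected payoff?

$12,948

EV = 0.76 × 19400 + 0.16 × (-8450) + 0.08 × (-5550) = 14744 − 1352 − 444 = 12948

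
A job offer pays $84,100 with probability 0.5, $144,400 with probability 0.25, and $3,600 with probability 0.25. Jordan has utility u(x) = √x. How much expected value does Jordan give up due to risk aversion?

$14,025

E[u] = 0.5·√84100 + 0.25·√144400 + 0.25·√3600 = 0.5·290 + 0.25·380 + 0.25·60 = 255
CE = (255)² = 65025
Risk premium = EV − CE = 79050 − 65025 = 14025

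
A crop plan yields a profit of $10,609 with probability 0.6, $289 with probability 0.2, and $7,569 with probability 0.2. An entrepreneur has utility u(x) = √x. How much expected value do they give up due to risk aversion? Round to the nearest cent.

$1,114.24

E[u] = 0.6·√10609 + 0.2·√289 + 0.2·√7569 = 0.6·103 + 0.2·17 + 0.2·87 = 82.6
CE = (82.6)² = 6822.76
Risk premium = EV − CE = 7937 − 6822.76 = 1114.24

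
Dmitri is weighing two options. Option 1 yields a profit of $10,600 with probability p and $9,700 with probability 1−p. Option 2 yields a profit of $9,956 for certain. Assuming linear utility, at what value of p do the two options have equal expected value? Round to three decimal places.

p = 0.284

p·10600 + (1−p)·9700 = 9956
900p + 9700 = 9956
p = (9956 − 9700) / 900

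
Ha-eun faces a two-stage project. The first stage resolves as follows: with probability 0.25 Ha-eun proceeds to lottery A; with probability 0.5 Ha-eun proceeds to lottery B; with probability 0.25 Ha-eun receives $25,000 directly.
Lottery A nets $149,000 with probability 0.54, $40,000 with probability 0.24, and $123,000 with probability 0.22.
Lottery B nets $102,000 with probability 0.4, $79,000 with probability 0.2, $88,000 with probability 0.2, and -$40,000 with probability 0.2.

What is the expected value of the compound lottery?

EV(A) = 0.54 × 149000 + 0.24 × 40000 + 0.22 × 123000 = 80460 + 9600 + 27060 = 117120
EV(B) = 0.4 × 102000 + 0.2 × 79000 + 0.2 × 88000 + 0.2 × (-40000) = 40800 + 15800 + 17600 − 8000 = 66200
Branch C: 25000 (certain)
Overall = 0.25 × 117120 + 0.5 × 66200 + 0.25 × 25000 = 29280 + 33100 + 6250 = 68630

$68,630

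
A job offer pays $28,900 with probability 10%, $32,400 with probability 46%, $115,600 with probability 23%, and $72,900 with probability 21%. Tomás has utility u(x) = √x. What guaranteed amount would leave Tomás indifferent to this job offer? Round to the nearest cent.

E[u] = 0.1·√28900 + 0.46·√32400 + 0.23·√115600 + 0.21·√72900 = 0.1·170 + 0.46·180 + 0.23·340 + 0.21·270 = 234.7
CE = (234.7)² = 55084.09

$55,084.09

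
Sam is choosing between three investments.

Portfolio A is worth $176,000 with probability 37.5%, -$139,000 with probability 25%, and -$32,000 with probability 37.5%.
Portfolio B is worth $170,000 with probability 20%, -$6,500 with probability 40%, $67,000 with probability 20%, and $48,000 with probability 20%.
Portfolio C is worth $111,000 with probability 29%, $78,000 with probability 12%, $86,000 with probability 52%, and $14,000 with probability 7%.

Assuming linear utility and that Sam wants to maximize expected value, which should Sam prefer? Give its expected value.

Portfolio A = 0.375 × 176000 + 0.25 × (-139000) + 0.375 × (-32000) = 66000 − 34750 − 12000 = 19250
Portfolio B = 0.2 × 170000 + 0.4 × (-6500) + 0.2 × 67000 + 0.2 × 48000 = 34000 − 2600 + 13400 + 9600 = 54400
Portfolio C = 0.29 × 111000 + 0.12 × 78000 + 0.52 × 86000 + 0.07 × 14000 = 32190 + 9360 + 44720 + 980 = 87250

Portfolio C ($87,250)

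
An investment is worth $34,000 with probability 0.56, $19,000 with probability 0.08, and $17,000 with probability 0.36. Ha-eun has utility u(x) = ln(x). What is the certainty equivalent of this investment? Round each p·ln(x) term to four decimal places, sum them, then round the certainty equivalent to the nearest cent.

$25,285.84

E[u] = 0.56·ln(34000) + 0.08·ln(19000) + 0.36·ln(17000) = 5.8431 + 0.7882 + 3.5067 = 10.1380
CE = e^10.1380 ≈ 25285.84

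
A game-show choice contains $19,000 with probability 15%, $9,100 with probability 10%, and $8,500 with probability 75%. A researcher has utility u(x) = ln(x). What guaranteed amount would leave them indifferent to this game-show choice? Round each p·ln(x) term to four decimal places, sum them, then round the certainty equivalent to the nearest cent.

E[u] = 0.15·ln(19000) + 0.1·ln(9100) + 0.75·ln(8500) = 1.4778 + 0.9116 + 6.7859 = 9.1753
CE = e^9.1753 ≈ 9655.66

$9,655.66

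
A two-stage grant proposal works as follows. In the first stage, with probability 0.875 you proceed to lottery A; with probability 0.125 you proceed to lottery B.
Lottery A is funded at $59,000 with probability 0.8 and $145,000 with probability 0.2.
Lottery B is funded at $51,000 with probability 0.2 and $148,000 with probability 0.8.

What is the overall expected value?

$82,750

EV(A) = 0.8 × 59000 + 0.2 × 145000 = 47200 + 29000 = 76200
EV(B) = 0.2 × 51000 + 0.8 × 148000 = 10200 + 118400 = 128600
Overall = 0.875 × 76200 + 0.125 × 128600 = 66675 + 16075 = 82750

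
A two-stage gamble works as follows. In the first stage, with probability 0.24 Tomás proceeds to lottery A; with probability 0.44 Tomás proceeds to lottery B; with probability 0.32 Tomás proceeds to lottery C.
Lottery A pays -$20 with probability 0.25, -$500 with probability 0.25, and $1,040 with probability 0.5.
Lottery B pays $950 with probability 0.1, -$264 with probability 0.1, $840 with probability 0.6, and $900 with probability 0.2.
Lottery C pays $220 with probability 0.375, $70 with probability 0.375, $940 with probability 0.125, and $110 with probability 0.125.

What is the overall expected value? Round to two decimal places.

EV(A) = 0.25 × (-20) + 0.25 × (-500) + 0.5 × 1040 = -5 − 125 + 520 = 390
EV(B) = 0.1 × 950 + 0.1 × (-264) + 0.6 × 840 + 0.2 × 900 = 95 − 26.4 + 504 + 180 = 752.6
EV(C) = 0.375 × 220 + 0.375 × 70 + 0.125 × 940 + 0.125 × 110 = 82.5 + 26.25 + 117.5 + 13.75 = 240
Overall = 0.24 × 390 + 0.44 × 752.6 + 0.32 × 240 = 93.6 + 331.144 + 76.8 = 501.544

$501.54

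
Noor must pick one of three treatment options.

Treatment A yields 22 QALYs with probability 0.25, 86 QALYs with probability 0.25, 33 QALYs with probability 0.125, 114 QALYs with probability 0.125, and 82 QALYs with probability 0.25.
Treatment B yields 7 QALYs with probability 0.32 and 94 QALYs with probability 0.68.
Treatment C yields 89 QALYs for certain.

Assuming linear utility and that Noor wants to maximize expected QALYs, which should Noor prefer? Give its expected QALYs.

Treatment A = 0.25 × 22 + 0.25 × 86 + 0.125 × 33 + 0.125 × 114 + 0.25 × 82 = 5.5 + 21.5 + 4.125 + 14.25 + 20.5 = 65.875
Treatment B = 0.32 × 7 + 0.68 × 94 = 2.24 + 63.92 = 66.16
Treatment C: 89 (certain)

Treatment C (89 QALYs)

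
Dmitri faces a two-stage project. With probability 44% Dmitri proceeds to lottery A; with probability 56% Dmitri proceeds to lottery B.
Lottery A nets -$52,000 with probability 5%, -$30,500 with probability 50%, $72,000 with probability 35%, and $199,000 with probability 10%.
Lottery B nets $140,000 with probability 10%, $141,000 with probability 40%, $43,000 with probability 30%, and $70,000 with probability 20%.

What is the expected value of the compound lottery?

$66,478

EV(A) = 0.05 × (-52000) + 0.5 × (-30500) + 0.35 × 72000 + 0.1 × 199000 = -2600 − 15250 + 25200 + 19900 = 27250
EV(B) = 0.1 × 140000 + 0.4 × 141000 + 0.3 × 43000 + 0.2 × 70000 = 14000 + 56400 + 12900 + 14000 = 97300
Overall = 0.44 × 27250 + 0.56 × 97300 = 11990 + 54488 = 66478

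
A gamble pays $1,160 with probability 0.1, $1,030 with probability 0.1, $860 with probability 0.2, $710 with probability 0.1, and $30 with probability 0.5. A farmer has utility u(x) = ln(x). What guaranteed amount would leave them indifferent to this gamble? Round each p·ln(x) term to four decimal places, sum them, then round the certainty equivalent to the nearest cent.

E[u] = 0.1·ln(1160) + 0.1·ln(1030) + 0.2·ln(860) + 0.1·ln(710) + 0.5·ln(30) = 0.7056 + 0.6937 + 1.3514 + 0.6565 + 1.7006 = 5.1078
CE = e^5.1078 ≈ 165.31

$165.31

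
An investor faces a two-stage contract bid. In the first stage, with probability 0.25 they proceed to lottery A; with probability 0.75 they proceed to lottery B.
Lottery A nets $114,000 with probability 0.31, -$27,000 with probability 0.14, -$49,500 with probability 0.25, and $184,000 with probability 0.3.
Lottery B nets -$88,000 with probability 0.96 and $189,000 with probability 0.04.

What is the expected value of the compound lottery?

-$39,093.75

EV(A) = 0.31 × 114000 + 0.14 × (-27000) + 0.25 × (-49500) + 0.3 × 184000 = 35340 − 3780 − 12375 + 55200 = 74385
EV(B) = 0.96 × (-88000) + 0.04 × 189000 = -84480 + 7560 = -76920
Overall = 0.25 × 74385 + 0.75 × (-76920) = 18596.25 − 57690 = -39093.75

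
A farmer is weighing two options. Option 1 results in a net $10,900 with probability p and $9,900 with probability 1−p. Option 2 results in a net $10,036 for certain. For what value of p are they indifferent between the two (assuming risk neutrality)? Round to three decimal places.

p·10900 + (1−p)·9900 = 10036
1000p + 9900 = 10036
p = (10036 − 9900) / 1000

p = 0.136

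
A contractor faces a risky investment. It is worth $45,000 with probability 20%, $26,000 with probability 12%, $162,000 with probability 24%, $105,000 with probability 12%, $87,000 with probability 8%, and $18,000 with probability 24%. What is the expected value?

EV = 0.2 × 45000 + 0.12 × 26000 + 0.24 × 162000 + 0.12 × 105000 + 0.08 × 87000 + 0.24 × 18000 = 9000 + 3120 + 38880 + 12600 + 6960 + 4320 = 74880

$74,880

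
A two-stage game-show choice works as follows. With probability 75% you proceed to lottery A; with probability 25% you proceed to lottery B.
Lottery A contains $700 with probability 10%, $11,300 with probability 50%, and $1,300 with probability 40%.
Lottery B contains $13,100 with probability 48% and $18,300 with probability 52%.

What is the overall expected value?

$8,631

EV(A) = 0.1 × 700 + 0.5 × 11300 + 0.4 × 1300 = 70 + 5650 + 520 = 6240
EV(B) = 0.48 × 13100 + 0.52 × 18300 = 6288 + 9516 = 15804
Overall = 0.75 × 6240 + 0.25 × 15804 = 4680 + 3951 = 8631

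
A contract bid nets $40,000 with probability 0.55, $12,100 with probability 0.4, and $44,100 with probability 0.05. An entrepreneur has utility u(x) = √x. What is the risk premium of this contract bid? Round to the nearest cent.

E[u] = 0.55·√40000 + 0.4·√12100 + 0.05·√44100 = 0.55·200 + 0.4·110 + 0.05·210 = 164.5
CE = (164.5)² = 27060.25
Risk premium = EV − CE = 29045 − 27060.25 = 1984.75

$1,984.75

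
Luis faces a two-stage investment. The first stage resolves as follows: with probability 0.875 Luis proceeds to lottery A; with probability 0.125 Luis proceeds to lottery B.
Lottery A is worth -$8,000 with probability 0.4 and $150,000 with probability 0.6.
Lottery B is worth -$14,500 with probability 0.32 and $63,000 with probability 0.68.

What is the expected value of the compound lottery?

EV(A) = 0.4 × (-8000) + 0.6 × 150000 = -3200 + 90000 = 86800
EV(B) = 0.32 × (-14500) + 0.68 × 63000 = -4640 + 42840 = 38200
Overall = 0.875 × 86800 + 0.125 × 38200 = 75950 + 4775 = 80725

$80,725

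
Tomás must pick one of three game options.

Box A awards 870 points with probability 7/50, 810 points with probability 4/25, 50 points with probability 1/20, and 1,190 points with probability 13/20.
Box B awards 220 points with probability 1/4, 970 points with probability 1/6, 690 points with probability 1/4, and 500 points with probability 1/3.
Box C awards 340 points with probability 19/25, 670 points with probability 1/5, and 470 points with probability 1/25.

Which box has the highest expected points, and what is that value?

Box A (1027.4 points)

Box A = 7/50 × 870 + 4/25 × 810 + 1/20 × 50 + 13/20 × 1190 = 121.8 + 129.6 + 2.5 + 773.5 = 1027.4
Box B = 1/4 × 220 + 1/6 × 970 + 1/4 × 690 + 1/3 × 500 = 55 + 161.6667 + 172.5 + 166.6667 = 555.8333
Box C = 19/25 × 340 + 1/5 × 670 + 1/25 × 470 = 258.4 + 134 + 18.8 = 411.2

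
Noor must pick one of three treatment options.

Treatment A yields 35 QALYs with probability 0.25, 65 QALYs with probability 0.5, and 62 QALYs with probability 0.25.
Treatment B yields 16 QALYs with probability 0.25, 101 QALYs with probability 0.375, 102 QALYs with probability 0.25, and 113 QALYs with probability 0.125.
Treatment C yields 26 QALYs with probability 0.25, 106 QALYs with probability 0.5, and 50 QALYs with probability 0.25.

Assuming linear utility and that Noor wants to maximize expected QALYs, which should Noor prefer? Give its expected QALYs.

Treatment A = 0.25 × 35 + 0.5 × 65 + 0.25 × 62 = 8.75 + 32.5 + 15.5 = 56.75
Treatment B = 0.25 × 16 + 0.375 × 101 + 0.25 × 102 + 0.125 × 113 = 4 + 37.875 + 25.5 + 14.125 = 81.5
Treatment C = 0.25 × 26 + 0.5 × 106 + 0.25 × 50 = 6.5 + 53 + 12.5 = 72

Treatment B (81.5 QALYs)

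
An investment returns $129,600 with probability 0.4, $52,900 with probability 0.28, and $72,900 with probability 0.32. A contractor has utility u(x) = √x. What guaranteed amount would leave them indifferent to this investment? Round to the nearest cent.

$86,907.04

E[u] = 0.4·√129600 + 0.28·√52900 + 0.32·√72900 = 0.4·360 + 0.28·230 + 0.32·270 = 294.8
CE = (294.8)² = 86907.04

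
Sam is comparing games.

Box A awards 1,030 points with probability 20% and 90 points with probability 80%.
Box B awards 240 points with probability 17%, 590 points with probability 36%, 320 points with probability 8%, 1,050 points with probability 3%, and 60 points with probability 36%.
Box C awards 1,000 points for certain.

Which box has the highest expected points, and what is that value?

Box C (1,000 points)

Box A = 0.2 × 1030 + 0.8 × 90 = 206 + 72 = 278
Box B = 0.17 × 240 + 0.36 × 590 + 0.08 × 320 + 0.03 × 1050 + 0.36 × 60 = 40.8 + 212.4 + 25.6 + 31.5 + 21.6 = 331.9
Box C: 1000 (certain)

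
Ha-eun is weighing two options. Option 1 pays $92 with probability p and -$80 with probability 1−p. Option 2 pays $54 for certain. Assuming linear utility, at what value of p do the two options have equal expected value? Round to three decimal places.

p·92 + (1−p)·(-80) = 54
172p − 80 = 54
p = (54 + 80) / 172

p = 0.779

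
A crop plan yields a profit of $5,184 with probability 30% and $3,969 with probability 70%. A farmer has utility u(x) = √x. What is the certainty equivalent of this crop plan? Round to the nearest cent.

E[u] = 0.3·√5184 + 0.7·√3969 = 0.3·72 + 0.7·63 = 65.7
CE = (65.7)² = 4316.49

$4,316.49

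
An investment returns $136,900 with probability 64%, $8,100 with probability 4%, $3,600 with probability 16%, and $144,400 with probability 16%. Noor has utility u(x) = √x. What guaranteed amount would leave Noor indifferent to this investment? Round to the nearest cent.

E[u] = 0.64·√136900 + 0.04·√8100 + 0.16·√3600 + 0.16·√144400 = 0.64·370 + 0.04·90 + 0.16·60 + 0.16·380 = 310.8
CE = (310.8)² = 96596.64

$96,596.64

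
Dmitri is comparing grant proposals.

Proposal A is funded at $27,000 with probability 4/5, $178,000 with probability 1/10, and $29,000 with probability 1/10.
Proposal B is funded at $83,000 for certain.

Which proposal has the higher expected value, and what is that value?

Proposal B ($83,000)

Proposal A = 4/5 × 27000 + 1/10 × 178000 + 1/10 × 29000 = 21600 + 17800 + 2900 = 42300
Proposal B: 83000 (certain)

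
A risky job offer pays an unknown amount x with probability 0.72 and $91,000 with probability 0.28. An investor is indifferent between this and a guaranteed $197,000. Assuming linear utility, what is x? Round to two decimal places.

0.72·x + 0.28·91000 = 197000
0.72·x = 197000 − 25480 = 171520
x = 171520 / 0.72 = 238222.2222

x = $238,222.22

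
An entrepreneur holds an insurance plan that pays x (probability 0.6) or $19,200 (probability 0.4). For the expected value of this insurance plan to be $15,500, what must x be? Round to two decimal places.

x = $13,033.33

0.6·x + 0.4·19200 = 15500
0.6·x = 15500 − 7680 = 7820
x = 7820 / 0.6 = 13033.3333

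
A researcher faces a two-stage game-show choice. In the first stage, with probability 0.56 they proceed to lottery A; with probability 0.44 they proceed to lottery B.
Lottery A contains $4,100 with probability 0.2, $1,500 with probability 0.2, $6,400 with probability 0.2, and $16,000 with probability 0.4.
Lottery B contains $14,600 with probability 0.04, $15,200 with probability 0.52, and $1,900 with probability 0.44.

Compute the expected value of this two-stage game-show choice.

EV(A) = 0.2 × 4100 + 0.2 × 1500 + 0.2 × 6400 + 0.4 × 16000 = 820 + 300 + 1280 + 6400 = 8800
EV(B) = 0.04 × 14600 + 0.52 × 15200 + 0.44 × 1900 = 584 + 7904 + 836 = 9324
Overall = 0.56 × 8800 + 0.44 × 9324 = 4928 + 4102.56 = 9030.56

$9,030.56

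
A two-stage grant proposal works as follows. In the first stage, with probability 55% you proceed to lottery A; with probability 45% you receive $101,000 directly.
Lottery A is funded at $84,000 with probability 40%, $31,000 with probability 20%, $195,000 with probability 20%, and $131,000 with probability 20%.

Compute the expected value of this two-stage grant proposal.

$103,200

EV(A) = 0.4 × 84000 + 0.2 × 31000 + 0.2 × 195000 + 0.2 × 131000 = 33600 + 6200 + 39000 + 26200 = 105000
Branch B: 101000 (certain)
Overall = 0.55 × 105000 + 0.45 × 101000 = 57750 + 45450 = 103200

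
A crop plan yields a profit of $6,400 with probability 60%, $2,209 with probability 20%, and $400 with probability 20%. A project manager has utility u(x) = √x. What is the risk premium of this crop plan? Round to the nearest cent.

$591.84

E[u] = 0.6·√6400 + 0.2·√2209 + 0.2·√400 = 0.6·80 + 0.2·47 + 0.2·20 = 61.4
CE = (61.4)² = 3769.96
Risk premium = EV − CE = 4361.8 − 3769.96 = 591.84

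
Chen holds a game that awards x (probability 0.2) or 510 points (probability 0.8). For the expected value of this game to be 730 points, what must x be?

0.2·x + 0.8·510 = 730
0.2·x = 730 − 408 = 322
x = 322 / 0.2 = 1610

x = 1,610 points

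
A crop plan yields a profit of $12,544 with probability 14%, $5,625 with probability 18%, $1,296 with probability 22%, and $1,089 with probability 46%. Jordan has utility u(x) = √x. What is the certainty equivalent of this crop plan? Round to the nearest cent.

E[u] = 0.14·√12544 + 0.18·√5625 + 0.22·√1296 + 0.46·√1089 = 0.14·112 + 0.18·75 + 0.22·36 + 0.46·33 = 52.28
CE = (52.28)² = 2733.1984

$2,733.20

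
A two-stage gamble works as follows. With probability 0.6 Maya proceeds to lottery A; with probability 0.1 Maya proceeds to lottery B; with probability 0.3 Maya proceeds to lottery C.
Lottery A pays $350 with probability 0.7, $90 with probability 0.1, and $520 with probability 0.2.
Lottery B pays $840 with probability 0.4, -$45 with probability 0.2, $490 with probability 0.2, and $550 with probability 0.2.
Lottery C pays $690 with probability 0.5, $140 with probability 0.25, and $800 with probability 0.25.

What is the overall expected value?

$442.30

EV(A) = 0.7 × 350 + 0.1 × 90 + 0.2 × 520 = 245 + 9 + 104 = 358
EV(B) = 0.4 × 840 + 0.2 × (-45) + 0.2 × 490 + 0.2 × 550 = 336 − 9 + 98 + 110 = 535
EV(C) = 0.5 × 690 + 0.25 × 140 + 0.25 × 800 = 345 + 35 + 200 = 580
Overall = 0.6 × 358 + 0.1 × 535 + 0.3 × 580 = 214.8 + 53.5 + 174 = 442.3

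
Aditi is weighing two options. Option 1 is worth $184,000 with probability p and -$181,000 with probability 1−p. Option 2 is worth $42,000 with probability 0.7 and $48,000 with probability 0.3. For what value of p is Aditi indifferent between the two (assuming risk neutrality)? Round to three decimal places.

p = 0.616

EV(Option 2) = 0.7 × 42000 + 0.3 × 48000 = 29400 + 14400 = 43800
p·184000 + (1−p)·(-181000) = 43800
365000p − 181000 = 43800
p = (43800 + 181000) / 365000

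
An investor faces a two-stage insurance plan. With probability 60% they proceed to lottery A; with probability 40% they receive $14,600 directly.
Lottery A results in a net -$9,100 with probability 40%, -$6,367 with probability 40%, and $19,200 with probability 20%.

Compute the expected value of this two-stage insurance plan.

EV(A) = 0.4 × (-9100) + 0.4 × (-6367) + 0.2 × 19200 = -3640 − 2546.8 + 3840 = -2346.8
Branch B: 14600 (certain)
Overall = 0.6 × (-2346.8) + 0.4 × 14600 = -1408.08 + 5840 = 4431.92

$4,431.92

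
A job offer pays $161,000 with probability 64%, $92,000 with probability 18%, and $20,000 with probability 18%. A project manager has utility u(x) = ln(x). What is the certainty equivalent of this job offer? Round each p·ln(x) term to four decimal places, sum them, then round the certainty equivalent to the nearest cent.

$100,007.45

E[u] = 0.64·ln(161000) + 0.18·ln(92000) + 0.18·ln(20000) = 7.6731 + 2.0573 + 1.7826 = 11.5130
CE = e^11.5130 ≈ 100007.45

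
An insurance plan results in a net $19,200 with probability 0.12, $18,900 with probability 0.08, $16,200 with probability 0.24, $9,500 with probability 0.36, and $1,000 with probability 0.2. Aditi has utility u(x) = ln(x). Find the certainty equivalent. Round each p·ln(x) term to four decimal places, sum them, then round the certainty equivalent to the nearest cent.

E[u] = 0.12·ln(19200) + 0.08·ln(18900) + 0.24·ln(16200) + 0.36·ln(9500) + 0.2·ln(1000) = 1.1835 + 0.7878 + 2.3263 + 3.2973 + 1.3816 = 8.9765
CE = e^8.9765 ≈ 7914.88

$7,914.88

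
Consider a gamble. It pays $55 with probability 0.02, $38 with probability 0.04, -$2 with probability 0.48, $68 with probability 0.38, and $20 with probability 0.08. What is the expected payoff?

EV = 0.02 × 55 + 0.04 × 38 + 0.48 × (-2) + 0.38 × 68 + 0.08 × 20 = 1.1 + 1.52 − 0.96 + 25.84 + 1.6 = 29.1

$29.10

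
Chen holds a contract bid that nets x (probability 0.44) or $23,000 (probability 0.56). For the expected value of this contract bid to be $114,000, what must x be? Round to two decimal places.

0.44·x + 0.56·23000 = 114000
0.44·x = 114000 − 12880 = 101120
x = 101120 / 0.44 = 229818.1818

x = $229,818.18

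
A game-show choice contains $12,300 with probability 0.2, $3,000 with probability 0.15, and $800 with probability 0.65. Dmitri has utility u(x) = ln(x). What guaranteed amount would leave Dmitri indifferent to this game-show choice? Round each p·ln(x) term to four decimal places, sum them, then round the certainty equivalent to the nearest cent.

E[u] = 0.2·ln(12300) + 0.15·ln(3000) + 0.65·ln(800) = 1.8835 + 1.2010 + 4.3450 = 7.4295
CE = e^7.4295 ≈ 1684.96

$1,684.96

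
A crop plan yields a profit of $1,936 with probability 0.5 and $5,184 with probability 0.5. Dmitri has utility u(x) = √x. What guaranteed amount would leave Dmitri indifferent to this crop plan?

$3,364

E[u] = 0.5·√1936 + 0.5·√5184 = 0.5·44 + 0.5·72 = 58
CE = (58)² = 3364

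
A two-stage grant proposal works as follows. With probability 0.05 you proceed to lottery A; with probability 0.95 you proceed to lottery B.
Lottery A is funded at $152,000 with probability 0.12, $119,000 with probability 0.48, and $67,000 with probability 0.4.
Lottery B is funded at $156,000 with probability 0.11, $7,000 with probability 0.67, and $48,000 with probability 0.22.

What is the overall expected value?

$35,897.50

EV(A) = 0.12 × 152000 + 0.48 × 119000 + 0.4 × 67000 = 18240 + 57120 + 26800 = 102160
EV(B) = 0.11 × 156000 + 0.67 × 7000 + 0.22 × 48000 = 17160 + 4690 + 10560 = 32410
Overall = 0.05 × 102160 + 0.95 × 32410 = 5108 + 30789.5 = 35897.5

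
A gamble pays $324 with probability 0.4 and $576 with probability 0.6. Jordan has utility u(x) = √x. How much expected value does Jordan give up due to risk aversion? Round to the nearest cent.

E[u] = 0.4·√324 + 0.6·√576 = 0.4·18 + 0.6·24 = 21.6
CE = (21.6)² = 466.56
Risk premium = EV − CE = 475.2 − 466.56 = 8.64

$8.64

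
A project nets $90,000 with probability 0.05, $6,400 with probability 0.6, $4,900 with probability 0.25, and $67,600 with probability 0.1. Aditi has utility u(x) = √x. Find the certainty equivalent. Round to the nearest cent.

$11,342.25

E[u] = 0.05·√90000 + 0.6·√6400 + 0.25·√4900 + 0.1·√67600 = 0.05·300 + 0.6·80 + 0.25·70 + 0.1·260 = 106.5
CE = (106.5)² = 11342.25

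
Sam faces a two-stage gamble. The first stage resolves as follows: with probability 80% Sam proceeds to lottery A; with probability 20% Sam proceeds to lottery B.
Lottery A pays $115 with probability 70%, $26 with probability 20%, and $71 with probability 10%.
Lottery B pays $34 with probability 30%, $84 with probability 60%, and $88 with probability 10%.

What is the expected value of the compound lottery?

$88.12

EV(A) = 0.7 × 115 + 0.2 × 26 + 0.1 × 71 = 80.5 + 5.2 + 7.1 = 92.8
EV(B) = 0.3 × 34 + 0.6 × 84 + 0.1 × 88 = 10.2 + 50.4 + 8.8 = 69.4
Overall = 0.8 × 92.8 + 0.2 × 69.4 = 74.24 + 13.88 = 88.12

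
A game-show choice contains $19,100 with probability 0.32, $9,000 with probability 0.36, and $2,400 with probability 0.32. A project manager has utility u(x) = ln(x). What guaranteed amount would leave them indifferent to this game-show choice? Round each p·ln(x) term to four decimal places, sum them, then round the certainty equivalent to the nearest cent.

E[u] = 0.32·ln(19100) + 0.36·ln(9000) + 0.32·ln(2400) = 3.1544 + 3.2778 + 2.4906 = 8.9228
CE = e^8.9228 ≈ 7501.06

$7,501.06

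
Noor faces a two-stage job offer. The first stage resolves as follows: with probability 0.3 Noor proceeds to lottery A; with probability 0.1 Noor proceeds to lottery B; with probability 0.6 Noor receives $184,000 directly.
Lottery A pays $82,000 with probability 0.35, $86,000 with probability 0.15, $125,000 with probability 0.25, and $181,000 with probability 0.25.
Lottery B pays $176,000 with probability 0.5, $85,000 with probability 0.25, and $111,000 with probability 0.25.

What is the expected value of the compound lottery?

EV(A) = 0.35 × 82000 + 0.15 × 86000 + 0.25 × 125000 + 0.25 × 181000 = 28700 + 12900 + 31250 + 45250 = 118100
EV(B) = 0.5 × 176000 + 0.25 × 85000 + 0.25 × 111000 = 88000 + 21250 + 27750 = 137000
Branch C: 184000 (certain)
Overall = 0.3 × 118100 + 0.1 × 137000 + 0.6 × 184000 = 35430 + 13700 + 110400 = 159530

$159,530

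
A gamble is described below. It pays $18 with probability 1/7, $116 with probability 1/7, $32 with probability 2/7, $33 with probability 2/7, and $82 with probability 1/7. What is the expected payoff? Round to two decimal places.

EV = 1/7 × 18 + 1/7 × 116 + 2/7 × 32 + 2/7 × 33 + 1/7 × 82 = 2.5714 + 16.5714 + 9.1429 + 9.4286 + 11.7143 = 49.4286

$49.43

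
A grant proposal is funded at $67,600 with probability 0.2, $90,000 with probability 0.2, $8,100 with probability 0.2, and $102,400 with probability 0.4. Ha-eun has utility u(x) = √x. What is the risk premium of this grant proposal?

$7,536

E[u] = 0.2·√67600 + 0.2·√90000 + 0.2·√8100 + 0.4·√102400 = 0.2·260 + 0.2·300 + 0.2·90 + 0.4·320 = 258
CE = (258)² = 66564
Risk premium = EV − CE = 74100 − 66564 = 7536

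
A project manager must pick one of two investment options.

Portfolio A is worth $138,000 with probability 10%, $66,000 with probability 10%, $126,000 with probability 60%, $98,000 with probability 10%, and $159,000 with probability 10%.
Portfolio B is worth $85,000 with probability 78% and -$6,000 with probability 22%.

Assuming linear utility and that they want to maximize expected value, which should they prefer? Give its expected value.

Portfolio A ($121,700)

Portfolio A = 0.1 × 138000 + 0.1 × 66000 + 0.6 × 126000 + 0.1 × 98000 + 0.1 × 159000 = 13800 + 6600 + 75600 + 9800 + 15900 = 121700
Portfolio B = 0.78 × 85000 + 0.22 × (-6000) = 66300 − 1320 = 64980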